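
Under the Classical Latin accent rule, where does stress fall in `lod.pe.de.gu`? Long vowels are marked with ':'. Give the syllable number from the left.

2

Classical Latin: stress the penult if heavy (long vowel or closed), else the antepenult.
Weights: 2 pe L, 3 de L, 4 gu L.
The penult (syllable 3, de) is light, so stress falls on the antepenult (syllable 2, pe).
Stress on syllable 2: lod.ˈpe.de.gu.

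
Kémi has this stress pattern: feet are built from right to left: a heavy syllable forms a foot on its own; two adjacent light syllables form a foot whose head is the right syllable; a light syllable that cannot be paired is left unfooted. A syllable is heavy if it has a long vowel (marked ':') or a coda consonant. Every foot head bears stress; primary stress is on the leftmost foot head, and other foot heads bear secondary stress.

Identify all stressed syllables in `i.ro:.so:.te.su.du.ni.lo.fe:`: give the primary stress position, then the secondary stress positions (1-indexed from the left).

primary 2, secondary 3, 6, 8, 9

Weights: 1 i L, 2 ro: H, 3 so: H, 4 te L, 5 su L, 6 du L, 7 ni L, 8 lo L, 9 fe: H.
Parse right to left (heavy = foot alone; LL = one foot; stranded L unfooted): i (ˈro:) (ˈso:) te (su.ˈdu) (ni.ˈlo) (ˈfe:).
Foot heads: 2, 3, 6, 8, 9.
Primary stress on the leftmost head = syllable 2.
Secondary stress on 3, 6, 8, 9: i.ˈro:.ˌso:.te.su.ˌdu.ni.ˌlo.ˌfe:.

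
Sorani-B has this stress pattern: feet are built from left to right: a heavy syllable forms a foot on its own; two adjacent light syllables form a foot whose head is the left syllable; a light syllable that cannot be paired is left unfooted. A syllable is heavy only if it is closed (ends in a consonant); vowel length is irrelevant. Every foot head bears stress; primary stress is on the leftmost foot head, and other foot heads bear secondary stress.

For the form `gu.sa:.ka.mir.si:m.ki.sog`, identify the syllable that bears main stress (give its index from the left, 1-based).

Weights: 1 gu L, 2 sa: L, 3 ka L, 4 mir H, 5 si:m H, 6 ki L, 7 sog H.
Parse left to right (heavy = foot alone; LL = one foot; stranded L unfooted): (ˈgu.sa:) ka (ˈmir) (ˈsi:m) ki (ˈsog).
Foot heads: 1, 4, 5, 7.
Primary stress on the leftmost head = syllable 1.
Primary stress: syllable 1 → ˈgu.sa:.ka.mir.si:m.ki.sog.

1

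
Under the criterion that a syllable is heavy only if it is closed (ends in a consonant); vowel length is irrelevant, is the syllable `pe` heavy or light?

`pe`: short vowel, open (no coda). Open (no coda) → light.

light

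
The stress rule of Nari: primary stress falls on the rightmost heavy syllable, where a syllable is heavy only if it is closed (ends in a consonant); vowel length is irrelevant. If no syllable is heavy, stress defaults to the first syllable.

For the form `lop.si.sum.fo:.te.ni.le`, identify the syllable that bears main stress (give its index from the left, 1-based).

Weights: 1 lop H, 2 si L, 3 sum H, 4 fo: L, 5 te L, 6 ni L, 7 le L.
Heavy syllables in the domain: 1, 3. The rightmost is syllable 3 (sum).
Primary stress: syllable 3 → lop.si.ˈsum.fo:.te.ni.le.

3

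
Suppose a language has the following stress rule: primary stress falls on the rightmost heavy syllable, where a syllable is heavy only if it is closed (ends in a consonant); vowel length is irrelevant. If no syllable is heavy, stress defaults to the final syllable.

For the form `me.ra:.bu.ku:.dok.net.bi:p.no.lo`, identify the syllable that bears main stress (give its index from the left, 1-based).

Weights: 1 me L, 2 ra: L, 3 bu L, 4 ku: L, 5 dok H, 6 net H, 7 bi:p H, 8 no L, 9 lo L.
Heavy syllables in the domain: 5, 6, 7. The rightmost is syllable 7 (bi:p).
Primary stress: syllable 7 → me.ra:.bu.ku:.dok.net.ˈbi:p.no.lo.

7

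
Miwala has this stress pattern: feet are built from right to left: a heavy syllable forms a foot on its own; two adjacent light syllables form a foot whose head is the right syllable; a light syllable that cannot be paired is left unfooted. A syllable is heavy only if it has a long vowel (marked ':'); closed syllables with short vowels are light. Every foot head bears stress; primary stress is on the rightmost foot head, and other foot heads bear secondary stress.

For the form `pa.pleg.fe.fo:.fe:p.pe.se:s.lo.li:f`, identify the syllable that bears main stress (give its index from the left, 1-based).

Weights: 1 pa L, 2 pleg L, 3 fe L, 4 fo: H, 5 fe:p H, 6 pe L, 7 se:s H, 8 lo L, 9 li:f H.
Parse right to left (heavy = foot alone; LL = one foot; stranded L unfooted): pa (pleg.ˈfe) (ˈfo:) (ˈfe:p) pe (ˈse:s) lo (ˈli:f).
Foot heads: 3, 4, 5, 7, 9.
Primary stress on the rightmost head = syllable 9.
Primary stress: syllable 9 → pa.pleg.fe.fo:.fe:p.pe.se:s.lo.ˈli:f.

9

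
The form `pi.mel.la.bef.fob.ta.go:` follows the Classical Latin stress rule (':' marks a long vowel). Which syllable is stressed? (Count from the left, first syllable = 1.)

5

Classical Latin: stress the penult if heavy (long vowel or closed), else the antepenult.
Weights: 5 fob H, 6 ta L, 7 go: H.
The penult (syllable 6, ta) is light, so stress falls on the antepenult (syllable 5, fob).
Stress on syllable 5: pi.mel.la.bef.ˈfob.ta.go:.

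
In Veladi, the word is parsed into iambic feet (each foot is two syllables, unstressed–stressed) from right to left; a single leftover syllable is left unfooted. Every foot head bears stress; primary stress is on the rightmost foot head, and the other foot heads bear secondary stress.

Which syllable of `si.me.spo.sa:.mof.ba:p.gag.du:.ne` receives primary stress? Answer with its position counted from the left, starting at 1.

9

Parse right to left into iambic (σˈσ) feet: si (me.ˈspo) (sa:.ˈmof) (ba:p.ˈgag) (du:.ˈne). Syllable 1 is left unfooted.
Foot heads (stressed positions): 3, 5, 7, 9.
End Rule Rightmost: primary stress on the rightmost head = syllable 9.
Primary stress: syllable 9 → si.me.spo.sa:.mof.ba:p.gag.du:.ˈne.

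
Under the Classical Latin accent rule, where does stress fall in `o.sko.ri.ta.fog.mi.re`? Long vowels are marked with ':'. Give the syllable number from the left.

Classical Latin: stress the penult if heavy (long vowel or closed), else the antepenult.
Weights: 5 fog H, 6 mi L, 7 re L.
The penult (syllable 6, mi) is light, so stress falls on the antepenult (syllable 5, fog).
Stress on syllable 5: o.sko.ri.ta.ˈfog.mi.re.

5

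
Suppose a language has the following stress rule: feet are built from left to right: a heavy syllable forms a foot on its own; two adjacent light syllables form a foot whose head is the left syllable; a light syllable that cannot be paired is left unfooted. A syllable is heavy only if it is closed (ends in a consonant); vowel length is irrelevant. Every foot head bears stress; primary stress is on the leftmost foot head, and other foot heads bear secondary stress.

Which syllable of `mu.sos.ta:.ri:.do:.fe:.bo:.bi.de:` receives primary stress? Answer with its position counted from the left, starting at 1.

Weights: 1 mu L, 2 sos H, 3 ta: L, 4 ri: L, 5 do: L, 6 fe: L, 7 bo: L, 8 bi L, 9 de: L.
Parse left to right (heavy = foot alone; LL = one foot; stranded L unfooted): mu (ˈsos) (ˈta:.ri:) (ˈdo:.fe:) (ˈbo:.bi) de:.
Foot heads: 2, 3, 5, 7.
Primary stress on the leftmost head = syllable 2.
Primary stress: syllable 2 → mu.ˈsos.ta:.ri:.do:.fe:.bo:.bi.de:.

2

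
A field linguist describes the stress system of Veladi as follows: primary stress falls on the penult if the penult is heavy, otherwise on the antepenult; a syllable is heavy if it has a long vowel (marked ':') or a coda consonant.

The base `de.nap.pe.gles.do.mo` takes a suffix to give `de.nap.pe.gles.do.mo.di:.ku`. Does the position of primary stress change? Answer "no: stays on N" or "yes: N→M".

Base `de.nap.pe.gles.do.mo` (6 syllables):
  Weights: 4 gles H, 5 do L, 6 mo L.
  The penult (syllable 5, do) is light, so stress falls on the antepenult (syllable 4, gles).
  → primary stress on syllable 4.
Suffixed `de.nap.pe.gles.do.mo.di:.ku` (8 syllables):
  Weights: 6 mo L, 7 di: H, 8 ku L.
  The penult (syllable 7, di:) is heavy, so it takes stress.
  → primary stress on syllable 7.

yes: 4→7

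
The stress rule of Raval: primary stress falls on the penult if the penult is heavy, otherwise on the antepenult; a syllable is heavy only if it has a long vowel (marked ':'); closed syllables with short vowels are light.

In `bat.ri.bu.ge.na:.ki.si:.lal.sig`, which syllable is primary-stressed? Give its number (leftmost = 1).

7

Weights: 7 si: H, 8 lal L, 9 sig L.
The penult (syllable 8, lal) is light, so stress falls on the antepenult (syllable 7, si:).
Primary stress: syllable 7 → bat.ri.bu.ge.na:.ki.ˈsi:.lal.sig.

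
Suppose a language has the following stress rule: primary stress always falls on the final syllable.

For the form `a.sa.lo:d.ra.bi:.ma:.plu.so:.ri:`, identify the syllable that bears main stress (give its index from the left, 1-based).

The word has 9 syllables; the final syllable is syllable 9 (ri:).
Primary stress: syllable 9 → a.sa.lo:d.ra.bi:.ma:.plu.so:.ˈri:.

9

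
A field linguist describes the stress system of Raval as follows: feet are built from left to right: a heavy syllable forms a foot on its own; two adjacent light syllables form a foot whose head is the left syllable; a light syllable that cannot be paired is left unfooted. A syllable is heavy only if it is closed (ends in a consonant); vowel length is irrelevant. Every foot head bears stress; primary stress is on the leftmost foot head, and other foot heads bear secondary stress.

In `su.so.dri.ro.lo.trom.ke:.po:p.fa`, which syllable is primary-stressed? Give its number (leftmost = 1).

1

Weights: 1 su L, 2 so L, 3 dri L, 4 ro L, 5 lo L, 6 trom H, 7 ke: L, 8 po:p H, 9 fa L.
Parse left to right (heavy = foot alone; LL = one foot; stranded L unfooted): (ˈsu.so) (ˈdri.ro) lo (ˈtrom) ke: (ˈpo:p) fa.
Foot heads: 1, 3, 6, 8.
Primary stress on the leftmost head = syllable 1.
Primary stress: syllable 1 → ˈsu.so.dri.ro.lo.trom.ke:.po:p.fa.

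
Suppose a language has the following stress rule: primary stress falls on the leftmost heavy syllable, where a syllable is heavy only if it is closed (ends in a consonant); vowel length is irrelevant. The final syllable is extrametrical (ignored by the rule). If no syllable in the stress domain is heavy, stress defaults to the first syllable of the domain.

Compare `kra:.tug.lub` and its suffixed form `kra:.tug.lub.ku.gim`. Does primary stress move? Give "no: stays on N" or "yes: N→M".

no: stays on 2

Base `kra:.tug.lub` (3 syllables):
  The final syllable (3, lub) is extrametrical; the stress domain is syllables 1–2.
  Weights: 1 kra: L, 2 tug H.
  Heavy syllables in the domain: 2. The leftmost is syllable 2 (tug).
  → primary stress on syllable 2.
Suffixed `kra:.tug.lub.ku.gim` (5 syllables):
  The final syllable (5, gim) is extrametrical; the stress domain is syllables 1–4.
  Weights: 1 kra: L, 2 tug H, 3 lub H, 4 ku L.
  Heavy syllables in the domain: 2, 3. The leftmost is syllable 2 (tug).
  → primary stress on syllable 2.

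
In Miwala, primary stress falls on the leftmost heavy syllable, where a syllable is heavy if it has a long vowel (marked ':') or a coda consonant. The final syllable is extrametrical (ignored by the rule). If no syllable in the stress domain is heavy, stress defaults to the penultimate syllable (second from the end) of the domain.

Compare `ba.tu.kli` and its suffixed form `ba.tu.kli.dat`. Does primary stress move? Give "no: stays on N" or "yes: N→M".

Base `ba.tu.kli` (3 syllables):
  The final syllable (3, kli) is extrametrical; the stress domain is syllables 1–2.
  Weights: 1 ba L, 2 tu L.
  No heavy syllable in the domain; default to the penultimate syllable (second from the end) of the domain = syllable 1.
  → primary stress on syllable 1.
Suffixed `ba.tu.kli.dat` (4 syllables):
  The final syllable (4, dat) is extrametrical; the stress domain is syllables 1–3.
  Weights: 1 ba L, 2 tu L, 3 kli L.
  No heavy syllable in the domain; default to the penultimate syllable (second from the end) of the domain = syllable 2.
  → primary stress on syllable 2.

yes: 1→2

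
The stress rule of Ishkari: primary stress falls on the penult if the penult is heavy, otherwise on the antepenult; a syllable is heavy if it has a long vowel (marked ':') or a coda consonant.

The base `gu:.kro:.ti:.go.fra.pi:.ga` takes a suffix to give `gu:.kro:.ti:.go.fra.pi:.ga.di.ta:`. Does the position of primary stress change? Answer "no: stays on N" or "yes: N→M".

yes: 6→7

Base `gu:.kro:.ti:.go.fra.pi:.ga` (7 syllables):
  Weights: 5 fra L, 6 pi: H, 7 ga L.
  The penult (syllable 6, pi:) is heavy, so it takes stress.
  → primary stress on syllable 6.
Suffixed `gu:.kro:.ti:.go.fra.pi:.ga.di.ta:` (9 syllables):
  Weights: 7 ga L, 8 di L, 9 ta: H.
  The penult (syllable 8, di) is light, so stress falls on the antepenult (syllable 7, ga).
  → primary stress on syllable 7.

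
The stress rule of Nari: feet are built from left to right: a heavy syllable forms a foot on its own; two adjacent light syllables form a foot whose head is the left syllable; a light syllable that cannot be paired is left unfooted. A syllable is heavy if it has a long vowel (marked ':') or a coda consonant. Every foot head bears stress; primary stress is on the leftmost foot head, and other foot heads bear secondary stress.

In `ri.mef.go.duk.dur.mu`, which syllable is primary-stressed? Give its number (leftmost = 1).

2

Weights: 1 ri L, 2 mef H, 3 go L, 4 duk H, 5 dur H, 6 mu L.
Parse left to right (heavy = foot alone; LL = one foot; stranded L unfooted): ri (ˈmef) go (ˈduk) (ˈdur) mu.
Foot heads: 2, 4, 5.
Primary stress on the leftmost head = syllable 2.
Primary stress: syllable 2 → ri.ˈmef.go.duk.dur.mu.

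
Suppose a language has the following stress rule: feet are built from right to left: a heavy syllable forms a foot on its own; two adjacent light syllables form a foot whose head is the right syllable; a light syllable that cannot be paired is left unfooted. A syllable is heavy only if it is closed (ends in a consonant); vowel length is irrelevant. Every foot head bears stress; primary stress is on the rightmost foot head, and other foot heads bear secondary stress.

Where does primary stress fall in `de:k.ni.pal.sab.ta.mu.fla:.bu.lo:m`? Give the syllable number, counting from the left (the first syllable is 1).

9

Weights: 1 de:k H, 2 ni L, 3 pal H, 4 sab H, 5 ta L, 6 mu L, 7 fla: L, 8 bu L, 9 lo:m H.
Parse right to left (heavy = foot alone; LL = one foot; stranded L unfooted): (ˈde:k) ni (ˈpal) (ˈsab) (ta.ˈmu) (fla:.ˈbu) (ˈlo:m).
Foot heads: 1, 3, 4, 6, 8, 9.
Primary stress on the rightmost head = syllable 9.
Primary stress: syllable 9 → de:k.ni.pal.sab.ta.mu.fla:.bu.ˈlo:m.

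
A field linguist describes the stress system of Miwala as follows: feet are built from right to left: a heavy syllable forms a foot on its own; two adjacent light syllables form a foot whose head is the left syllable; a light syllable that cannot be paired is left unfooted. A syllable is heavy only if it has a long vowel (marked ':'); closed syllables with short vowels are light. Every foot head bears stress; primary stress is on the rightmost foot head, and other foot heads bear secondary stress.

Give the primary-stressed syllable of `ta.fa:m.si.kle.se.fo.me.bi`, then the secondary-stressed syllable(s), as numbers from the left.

Weights: 1 ta L, 2 fa:m H, 3 si L, 4 kle L, 5 se L, 6 fo L, 7 me L, 8 bi L.
Parse right to left (heavy = foot alone; LL = one foot; stranded L unfooted): ta (ˈfa:m) (ˈsi.kle) (ˈse.fo) (ˈme.bi).
Foot heads: 2, 3, 5, 7.
Primary stress on the rightmost head = syllable 7.
Secondary stress on 2, 3, 5: ta.ˌfa:m.ˌsi.kle.ˌse.fo.ˈme.bi.

primary 7, secondary 2, 3, 5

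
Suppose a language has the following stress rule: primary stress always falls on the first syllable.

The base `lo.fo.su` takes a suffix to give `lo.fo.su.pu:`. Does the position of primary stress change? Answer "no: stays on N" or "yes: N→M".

no: stays on 1

Base `lo.fo.su` (3 syllables):
  The word has 3 syllables; the first syllable is syllable 1 (lo).
  → primary stress on syllable 1.
Suffixed `lo.fo.su.pu:` (4 syllables):
  The word has 4 syllables; the first syllable is syllable 1 (lo).
  → primary stress on syllable 1.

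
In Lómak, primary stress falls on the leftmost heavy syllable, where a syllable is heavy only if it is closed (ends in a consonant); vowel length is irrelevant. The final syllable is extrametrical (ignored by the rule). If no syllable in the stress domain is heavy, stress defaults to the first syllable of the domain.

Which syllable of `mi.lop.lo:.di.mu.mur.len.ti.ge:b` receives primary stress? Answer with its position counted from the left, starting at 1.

2

The final syllable (9, ge:b) is extrametrical; the stress domain is syllables 1–8.
Weights: 1 mi L, 2 lop H, 3 lo: L, 4 di L, 5 mu L, 6 mur H, 7 len H, 8 ti L.
Heavy syllables in the domain: 2, 6, 7. The leftmost is syllable 2 (lop).
Primary stress: syllable 2 → mi.ˈlop.lo:.di.mu.mur.len.ti.ge:b.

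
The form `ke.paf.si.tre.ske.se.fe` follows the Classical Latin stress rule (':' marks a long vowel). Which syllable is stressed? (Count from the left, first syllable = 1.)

5

Classical Latin: stress the penult if heavy (long vowel or closed), else the antepenult.
Weights: 5 ske L, 6 se L, 7 fe L.
The penult (syllable 6, se) is light, so stress falls on the antepenult (syllable 5, ske).
Stress on syllable 5: ke.paf.si.tre.ˈske.se.fe.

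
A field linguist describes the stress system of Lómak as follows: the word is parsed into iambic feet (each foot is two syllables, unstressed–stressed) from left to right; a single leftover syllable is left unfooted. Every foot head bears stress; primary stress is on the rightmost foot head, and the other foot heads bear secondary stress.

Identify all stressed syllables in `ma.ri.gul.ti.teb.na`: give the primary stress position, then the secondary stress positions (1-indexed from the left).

Parse left to right into iambic (σˈσ) feet: (ma.ˈri) (gul.ˈti) (teb.ˈna).
Foot heads (stressed positions): 2, 4, 6.
End Rule Rightmost: primary stress on the rightmost head = syllable 6.
Secondary stress on 2, 4: ma.ˌri.gul.ˌti.teb.ˈna.

primary 6, secondary 2, 4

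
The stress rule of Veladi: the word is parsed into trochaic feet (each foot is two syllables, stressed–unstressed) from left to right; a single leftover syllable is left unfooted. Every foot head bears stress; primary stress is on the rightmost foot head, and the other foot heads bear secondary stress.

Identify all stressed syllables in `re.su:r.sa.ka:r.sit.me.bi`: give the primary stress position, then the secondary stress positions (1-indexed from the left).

Parse left to right into trochaic (ˈσσ) feet: (ˈre.su:r) (ˈsa.ka:r) (ˈsit.me) bi. Syllable 7 is left unfooted.
Foot heads (stressed positions): 1, 3, 5.
End Rule Rightmost: primary stress on the rightmost head = syllable 5.
Secondary stress on 1, 3: ˌre.su:r.ˌsa.ka:r.ˈsit.me.bi.

primary 5, secondary 1, 3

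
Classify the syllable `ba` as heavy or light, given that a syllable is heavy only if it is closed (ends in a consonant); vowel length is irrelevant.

`ba`: short vowel, open (no coda). Open (no coda) → light.

light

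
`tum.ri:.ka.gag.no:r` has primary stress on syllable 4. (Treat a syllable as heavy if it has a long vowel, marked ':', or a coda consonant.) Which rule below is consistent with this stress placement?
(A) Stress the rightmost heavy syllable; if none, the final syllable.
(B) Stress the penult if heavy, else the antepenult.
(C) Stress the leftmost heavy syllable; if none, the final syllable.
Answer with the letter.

Rule A → syllable 5 (observed: 4).
Rule B → syllable 4 ✓.
Rule C → syllable 1 (observed: 4).

B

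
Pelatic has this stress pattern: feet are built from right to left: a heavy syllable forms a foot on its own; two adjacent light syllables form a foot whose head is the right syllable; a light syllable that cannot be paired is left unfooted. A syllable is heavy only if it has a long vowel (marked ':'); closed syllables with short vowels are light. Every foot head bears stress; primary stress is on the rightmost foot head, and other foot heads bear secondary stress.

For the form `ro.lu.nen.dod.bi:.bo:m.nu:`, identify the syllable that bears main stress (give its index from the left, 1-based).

Weights: 1 ro L, 2 lu L, 3 nen L, 4 dod L, 5 bi: H, 6 bo:m H, 7 nu: H.
Parse right to left (heavy = foot alone; LL = one foot; stranded L unfooted): (ro.ˈlu) (nen.ˈdod) (ˈbi:) (ˈbo:m) (ˈnu:).
Foot heads: 2, 4, 5, 6, 7.
Primary stress on the rightmost head = syllable 7.
Primary stress: syllable 7 → ro.lu.nen.dod.bi:.bo:m.ˈnu:.

7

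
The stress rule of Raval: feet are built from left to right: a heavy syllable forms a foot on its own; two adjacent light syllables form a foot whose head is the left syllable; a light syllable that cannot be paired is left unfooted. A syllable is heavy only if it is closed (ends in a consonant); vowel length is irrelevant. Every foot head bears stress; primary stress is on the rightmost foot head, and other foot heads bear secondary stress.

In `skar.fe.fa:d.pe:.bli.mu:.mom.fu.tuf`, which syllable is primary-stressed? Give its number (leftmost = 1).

9

Weights: 1 skar H, 2 fe L, 3 fa:d H, 4 pe: L, 5 bli L, 6 mu: L, 7 mom H, 8 fu L, 9 tuf H.
Parse left to right (heavy = foot alone; LL = one foot; stranded L unfooted): (ˈskar) fe (ˈfa:d) (ˈpe:.bli) mu: (ˈmom) fu (ˈtuf).
Foot heads: 1, 3, 4, 7, 9.
Primary stress on the rightmost head = syllable 9.
Primary stress: syllable 9 → skar.fe.fa:d.pe:.bli.mu:.mom.fu.ˈtuf.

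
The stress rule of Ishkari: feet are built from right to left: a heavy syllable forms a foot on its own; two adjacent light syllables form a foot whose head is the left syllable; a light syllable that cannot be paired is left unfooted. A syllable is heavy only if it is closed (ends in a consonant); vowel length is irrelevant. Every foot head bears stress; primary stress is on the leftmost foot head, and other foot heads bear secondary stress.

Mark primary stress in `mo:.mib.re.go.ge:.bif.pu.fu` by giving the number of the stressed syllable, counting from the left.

2

Weights: 1 mo: L, 2 mib H, 3 re L, 4 go L, 5 ge: L, 6 bif H, 7 pu L, 8 fu L.
Parse right to left (heavy = foot alone; LL = one foot; stranded L unfooted): mo: (ˈmib) re (ˈgo.ge:) (ˈbif) (ˈpu.fu).
Foot heads: 2, 4, 6, 7.
Primary stress on the leftmost head = syllable 2.
Primary stress: syllable 2 → mo:.ˈmib.re.go.ge:.bif.pu.fu.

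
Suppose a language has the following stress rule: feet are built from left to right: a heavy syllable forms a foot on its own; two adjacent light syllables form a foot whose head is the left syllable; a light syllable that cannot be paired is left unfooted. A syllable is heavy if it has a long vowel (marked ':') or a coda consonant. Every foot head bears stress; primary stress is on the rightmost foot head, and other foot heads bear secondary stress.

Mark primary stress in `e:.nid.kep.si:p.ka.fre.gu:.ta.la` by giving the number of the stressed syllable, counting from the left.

Weights: 1 e: H, 2 nid H, 3 kep H, 4 si:p H, 5 ka L, 6 fre L, 7 gu: H, 8 ta L, 9 la L.
Parse left to right (heavy = foot alone; LL = one foot; stranded L unfooted): (ˈe:) (ˈnid) (ˈkep) (ˈsi:p) (ˈka.fre) (ˈgu:) (ˈta.la).
Foot heads: 1, 2, 3, 4, 5, 7, 8.
Primary stress on the rightmost head = syllable 8.
Primary stress: syllable 8 → e:.nid.kep.si:p.ka.fre.gu:.ˈta.la.

8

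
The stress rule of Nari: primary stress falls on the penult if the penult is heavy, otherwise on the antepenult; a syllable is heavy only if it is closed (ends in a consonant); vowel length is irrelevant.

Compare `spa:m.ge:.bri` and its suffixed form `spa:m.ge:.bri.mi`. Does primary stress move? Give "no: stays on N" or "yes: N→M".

Base `spa:m.ge:.bri` (3 syllables):
  Weights: 1 spa:m H, 2 ge: L, 3 bri L.
  The penult (syllable 2, ge:) is light, so stress falls on the antepenult (syllable 1, spa:m).
  → primary stress on syllable 1.
Suffixed `spa:m.ge:.bri.mi` (4 syllables):
  Weights: 2 ge: L, 3 bri L, 4 mi L.
  The penult (syllable 3, bri) is light, so stress falls on the antepenult (syllable 2, ge:).
  → primary stress on syllable 2.

yes: 1→2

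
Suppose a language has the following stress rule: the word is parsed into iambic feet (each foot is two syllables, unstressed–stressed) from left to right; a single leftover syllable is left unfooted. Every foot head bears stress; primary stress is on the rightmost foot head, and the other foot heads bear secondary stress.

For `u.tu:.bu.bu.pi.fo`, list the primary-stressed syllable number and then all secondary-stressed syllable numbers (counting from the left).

primary 6, secondary 2, 4

Parse left to right into iambic (σˈσ) feet: (u.ˈtu:) (bu.ˈbu) (pi.ˈfo).
Foot heads (stressed positions): 2, 4, 6.
End Rule Rightmost: primary stress on the rightmost head = syllable 6.
Secondary stress on 2, 4: u.ˌtu:.bu.ˌbu.pi.ˈfo.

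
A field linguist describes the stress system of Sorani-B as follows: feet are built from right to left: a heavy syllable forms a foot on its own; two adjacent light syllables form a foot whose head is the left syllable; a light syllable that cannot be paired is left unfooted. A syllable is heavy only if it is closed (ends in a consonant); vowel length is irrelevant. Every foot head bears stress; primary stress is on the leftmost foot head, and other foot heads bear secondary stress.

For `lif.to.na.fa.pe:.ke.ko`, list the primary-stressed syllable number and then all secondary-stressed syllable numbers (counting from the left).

primary 1, secondary 2, 4, 6

Weights: 1 lif H, 2 to L, 3 na L, 4 fa L, 5 pe: L, 6 ke L, 7 ko L.
Parse right to left (heavy = foot alone; LL = one foot; stranded L unfooted): (ˈlif) (ˈto.na) (ˈfa.pe:) (ˈke.ko).
Foot heads: 1, 2, 4, 6.
Primary stress on the leftmost head = syllable 1.
Secondary stress on 2, 4, 6: ˈlif.ˌto.na.ˌfa.pe:.ˌke.ko.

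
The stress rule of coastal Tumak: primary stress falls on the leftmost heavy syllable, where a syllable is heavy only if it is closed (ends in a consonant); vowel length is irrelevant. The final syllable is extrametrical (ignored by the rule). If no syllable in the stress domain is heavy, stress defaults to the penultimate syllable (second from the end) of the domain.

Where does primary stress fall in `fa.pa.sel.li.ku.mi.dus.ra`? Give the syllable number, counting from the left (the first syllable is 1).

3

The final syllable (8, ra) is extrametrical; the stress domain is syllables 1–7.
Weights: 1 fa L, 2 pa L, 3 sel H, 4 li L, 5 ku L, 6 mi L, 7 dus H.
Heavy syllables in the domain: 3, 7. The leftmost is syllable 3 (sel).
Primary stress: syllable 3 → fa.pa.ˈsel.li.ku.mi.dus.ra.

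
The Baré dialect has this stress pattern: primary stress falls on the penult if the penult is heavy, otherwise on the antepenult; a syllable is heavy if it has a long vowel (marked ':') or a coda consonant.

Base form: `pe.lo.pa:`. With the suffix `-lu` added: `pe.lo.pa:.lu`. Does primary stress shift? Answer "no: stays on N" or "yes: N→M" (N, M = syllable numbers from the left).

yes: 1→3

Base `pe.lo.pa:` (3 syllables):
  Weights: 1 pe L, 2 lo L, 3 pa: H.
  The penult (syllable 2, lo) is light, so stress falls on the antepenult (syllable 1, pe).
  → primary stress on syllable 1.
Suffixed `pe.lo.pa:.lu` (4 syllables):
  Weights: 2 lo L, 3 pa: H, 4 lu L.
  The penult (syllable 3, pa:) is heavy, so it takes stress.
  → primary stress on syllable 3.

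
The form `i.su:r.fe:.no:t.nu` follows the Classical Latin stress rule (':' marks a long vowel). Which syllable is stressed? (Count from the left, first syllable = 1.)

4

Classical Latin: stress the penult if heavy (long vowel or closed), else the antepenult.
Weights: 3 fe: H, 4 no:t H, 5 nu L.
The penult (syllable 4, no:t) is heavy, so it takes stress.
Stress on syllable 4: i.su:r.fe:.ˈno:t.nu.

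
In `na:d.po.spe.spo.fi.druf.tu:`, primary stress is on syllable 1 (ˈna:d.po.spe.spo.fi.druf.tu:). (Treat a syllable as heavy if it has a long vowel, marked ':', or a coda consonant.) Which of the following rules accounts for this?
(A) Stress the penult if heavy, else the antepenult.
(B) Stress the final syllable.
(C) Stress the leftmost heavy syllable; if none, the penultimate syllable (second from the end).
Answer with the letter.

C

Rule A → syllable 6 (observed: 1).
Rule B → syllable 7 (observed: 1).
Rule C → syllable 1 ✓.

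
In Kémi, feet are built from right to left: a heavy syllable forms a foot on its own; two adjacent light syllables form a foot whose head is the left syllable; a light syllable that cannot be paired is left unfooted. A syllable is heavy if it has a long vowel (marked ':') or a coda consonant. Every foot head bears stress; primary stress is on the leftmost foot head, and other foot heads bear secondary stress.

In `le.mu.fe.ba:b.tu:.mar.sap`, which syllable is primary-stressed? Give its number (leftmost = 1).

Weights: 1 le L, 2 mu L, 3 fe L, 4 ba:b H, 5 tu: H, 6 mar H, 7 sap H.
Parse right to left (heavy = foot alone; LL = one foot; stranded L unfooted): le (ˈmu.fe) (ˈba:b) (ˈtu:) (ˈmar) (ˈsap).
Foot heads: 2, 4, 5, 6, 7.
Primary stress on the leftmost head = syllable 2.
Primary stress: syllable 2 → le.ˈmu.fe.ba:b.tu:.mar.sap.

2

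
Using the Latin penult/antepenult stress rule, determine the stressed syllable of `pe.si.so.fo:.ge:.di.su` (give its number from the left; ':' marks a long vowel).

Classical Latin: stress the penult if heavy (long vowel or closed), else the antepenult.
Weights: 5 ge: H, 6 di L, 7 su L.
The penult (syllable 6, di) is light, so stress falls on the antepenult (syllable 5, ge:).
Stress on syllable 5: pe.si.so.fo:.ˈge:.di.su.

5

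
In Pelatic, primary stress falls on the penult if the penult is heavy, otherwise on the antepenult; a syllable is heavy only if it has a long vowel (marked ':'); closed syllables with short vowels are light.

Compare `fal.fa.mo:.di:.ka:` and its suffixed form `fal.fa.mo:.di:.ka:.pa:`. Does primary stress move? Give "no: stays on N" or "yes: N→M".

Base `fal.fa.mo:.di:.ka:` (5 syllables):
  Weights: 3 mo: H, 4 di: H, 5 ka: H.
  The penult (syllable 4, di:) is heavy, so it takes stress.
  → primary stress on syllable 4.
Suffixed `fal.fa.mo:.di:.ka:.pa:` (6 syllables):
  Weights: 4 di: H, 5 ka: H, 6 pa: H.
  The penult (syllable 5, ka:) is heavy, so it takes stress.
  → primary stress on syllable 5.

yes: 4→5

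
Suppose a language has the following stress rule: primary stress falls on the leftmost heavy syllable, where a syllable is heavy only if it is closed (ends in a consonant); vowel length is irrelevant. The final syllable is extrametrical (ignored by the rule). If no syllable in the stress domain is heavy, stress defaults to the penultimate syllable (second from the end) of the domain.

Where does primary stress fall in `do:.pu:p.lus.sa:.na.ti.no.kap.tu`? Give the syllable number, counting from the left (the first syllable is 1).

2

The final syllable (9, tu) is extrametrical; the stress domain is syllables 1–8.
Weights: 1 do: L, 2 pu:p H, 3 lus H, 4 sa: L, 5 na L, 6 ti L, 7 no L, 8 kap H.
Heavy syllables in the domain: 2, 3, 8. The leftmost is syllable 2 (pu:p).
Primary stress: syllable 2 → do:.ˈpu:p.lus.sa:.na.ti.no.kap.tu.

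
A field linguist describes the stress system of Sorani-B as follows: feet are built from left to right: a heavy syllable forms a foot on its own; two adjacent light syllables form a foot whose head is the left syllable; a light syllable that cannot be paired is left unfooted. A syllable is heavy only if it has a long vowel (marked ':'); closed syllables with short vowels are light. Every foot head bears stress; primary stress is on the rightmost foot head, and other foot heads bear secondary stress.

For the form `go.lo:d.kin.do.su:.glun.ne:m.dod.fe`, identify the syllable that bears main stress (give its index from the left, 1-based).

8

Weights: 1 go L, 2 lo:d H, 3 kin L, 4 do L, 5 su: H, 6 glun L, 7 ne:m H, 8 dod L, 9 fe L.
Parse left to right (heavy = foot alone; LL = one foot; stranded L unfooted): go (ˈlo:d) (ˈkin.do) (ˈsu:) glun (ˈne:m) (ˈdod.fe).
Foot heads: 2, 3, 5, 7, 8.
Primary stress on the rightmost head = syllable 8.
Primary stress: syllable 8 → go.lo:d.kin.do.su:.glun.ne:m.ˈdod.fe.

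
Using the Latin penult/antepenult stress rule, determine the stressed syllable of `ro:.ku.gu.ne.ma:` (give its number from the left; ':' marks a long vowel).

Classical Latin: stress the penult if heavy (long vowel or closed), else the antepenult.
Weights: 3 gu L, 4 ne L, 5 ma: H.
The penult (syllable 4, ne) is light, so stress falls on the antepenult (syllable 3, gu).
Stress on syllable 3: ro:.ku.ˈgu.ne.ma:.

3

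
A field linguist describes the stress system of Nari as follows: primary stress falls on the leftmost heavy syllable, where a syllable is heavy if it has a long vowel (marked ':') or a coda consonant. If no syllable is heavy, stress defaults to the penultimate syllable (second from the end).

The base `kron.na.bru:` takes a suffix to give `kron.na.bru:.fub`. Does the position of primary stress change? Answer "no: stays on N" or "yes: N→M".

no: stays on 1

Base `kron.na.bru:` (3 syllables):
  Weights: 1 kron H, 2 na L, 3 bru: H.
  Heavy syllables in the domain: 1, 3. The leftmost is syllable 1 (kron).
  → primary stress on syllable 1.
Suffixed `kron.na.bru:.fub` (4 syllables):
  Weights: 1 kron H, 2 na L, 3 bru: H, 4 fub H.
  Heavy syllables in the domain: 1, 3, 4. The leftmost is syllable 1 (kron).
  → primary stress on syllable 1.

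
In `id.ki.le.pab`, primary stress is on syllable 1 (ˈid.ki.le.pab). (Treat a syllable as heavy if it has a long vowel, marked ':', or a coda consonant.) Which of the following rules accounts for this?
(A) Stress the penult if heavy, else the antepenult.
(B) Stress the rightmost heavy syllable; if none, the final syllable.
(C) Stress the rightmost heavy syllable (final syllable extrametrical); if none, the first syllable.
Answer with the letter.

Rule A → syllable 2 (observed: 1).
Rule B → syllable 4 (observed: 1).
Rule C → syllable 1 ✓.

C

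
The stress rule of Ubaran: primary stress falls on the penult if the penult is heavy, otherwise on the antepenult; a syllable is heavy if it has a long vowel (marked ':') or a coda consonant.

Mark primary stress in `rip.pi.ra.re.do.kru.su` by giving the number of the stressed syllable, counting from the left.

Weights: 5 do L, 6 kru L, 7 su L.
The penult (syllable 6, kru) is light, so stress falls on the antepenult (syllable 5, do).
Primary stress: syllable 5 → rip.pi.ra.re.ˈdo.kru.su.

5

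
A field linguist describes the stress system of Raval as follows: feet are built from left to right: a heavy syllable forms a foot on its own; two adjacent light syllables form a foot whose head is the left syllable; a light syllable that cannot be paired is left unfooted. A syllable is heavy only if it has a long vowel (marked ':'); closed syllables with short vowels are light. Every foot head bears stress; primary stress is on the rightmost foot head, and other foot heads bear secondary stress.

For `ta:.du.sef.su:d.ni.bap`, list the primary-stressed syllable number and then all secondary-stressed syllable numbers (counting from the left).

primary 5, secondary 1, 2, 4

Weights: 1 ta: H, 2 du L, 3 sef L, 4 su:d H, 5 ni L, 6 bap L.
Parse left to right (heavy = foot alone; LL = one foot; stranded L unfooted): (ˈta:) (ˈdu.sef) (ˈsu:d) (ˈni.bap).
Foot heads: 1, 2, 4, 5.
Primary stress on the rightmost head = syllable 5.
Secondary stress on 1, 2, 4: ˌta:.ˌdu.sef.ˌsu:d.ˈni.bap.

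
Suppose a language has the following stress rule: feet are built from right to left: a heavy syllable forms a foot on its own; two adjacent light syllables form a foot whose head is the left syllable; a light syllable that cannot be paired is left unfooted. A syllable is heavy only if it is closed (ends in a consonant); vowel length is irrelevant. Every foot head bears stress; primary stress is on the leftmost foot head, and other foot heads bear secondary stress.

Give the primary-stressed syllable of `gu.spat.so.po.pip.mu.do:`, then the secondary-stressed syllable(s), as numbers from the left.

primary 2, secondary 3, 5, 6

Weights: 1 gu L, 2 spat H, 3 so L, 4 po L, 5 pip H, 6 mu L, 7 do: L.
Parse right to left (heavy = foot alone; LL = one foot; stranded L unfooted): gu (ˈspat) (ˈso.po) (ˈpip) (ˈmu.do:).
Foot heads: 2, 3, 5, 6.
Primary stress on the leftmost head = syllable 2.
Secondary stress on 3, 5, 6: gu.ˈspat.ˌso.po.ˌpip.ˌmu.do:.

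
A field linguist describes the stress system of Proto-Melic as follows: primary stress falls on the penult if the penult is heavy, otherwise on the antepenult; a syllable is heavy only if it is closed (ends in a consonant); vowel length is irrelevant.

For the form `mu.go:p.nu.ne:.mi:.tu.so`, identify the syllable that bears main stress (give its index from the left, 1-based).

Weights: 5 mi: L, 6 tu L, 7 so L.
The penult (syllable 6, tu) is light, so stress falls on the antepenult (syllable 5, mi:).
Primary stress: syllable 5 → mu.go:p.nu.ne:.ˈmi:.tu.so.

5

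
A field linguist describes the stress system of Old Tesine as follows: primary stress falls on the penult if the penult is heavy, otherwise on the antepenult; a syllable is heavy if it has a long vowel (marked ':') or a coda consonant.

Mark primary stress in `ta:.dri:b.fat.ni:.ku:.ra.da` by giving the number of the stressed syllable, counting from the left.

Weights: 5 ku: H, 6 ra L, 7 da L.
The penult (syllable 6, ra) is light, so stress falls on the antepenult (syllable 5, ku:).
Primary stress: syllable 5 → ta:.dri:b.fat.ni:.ˈku:.ra.da.

5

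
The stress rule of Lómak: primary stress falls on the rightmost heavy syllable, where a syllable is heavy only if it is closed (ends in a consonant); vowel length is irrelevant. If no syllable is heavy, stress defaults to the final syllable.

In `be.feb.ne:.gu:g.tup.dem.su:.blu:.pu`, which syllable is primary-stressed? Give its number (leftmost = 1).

6

Weights: 1 be L, 2 feb H, 3 ne: L, 4 gu:g H, 5 tup H, 6 dem H, 7 su: L, 8 blu: L, 9 pu L.
Heavy syllables in the domain: 2, 4, 5, 6. The rightmost is syllable 6 (dem).
Primary stress: syllable 6 → be.feb.ne:.gu:g.tup.ˈdem.su:.blu:.pu.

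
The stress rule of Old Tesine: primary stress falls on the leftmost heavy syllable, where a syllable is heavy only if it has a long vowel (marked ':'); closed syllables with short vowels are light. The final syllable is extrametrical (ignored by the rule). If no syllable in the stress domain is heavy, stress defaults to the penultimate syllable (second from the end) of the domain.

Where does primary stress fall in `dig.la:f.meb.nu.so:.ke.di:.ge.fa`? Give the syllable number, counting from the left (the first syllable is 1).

2

The final syllable (9, fa) is extrametrical; the stress domain is syllables 1–8.
Weights: 1 dig L, 2 la:f H, 3 meb L, 4 nu L, 5 so: H, 6 ke L, 7 di: H, 8 ge L.
Heavy syllables in the domain: 2, 5, 7. The leftmost is syllable 2 (la:f).
Primary stress: syllable 2 → dig.ˈla:f.meb.nu.so:.ke.di:.ge.fa.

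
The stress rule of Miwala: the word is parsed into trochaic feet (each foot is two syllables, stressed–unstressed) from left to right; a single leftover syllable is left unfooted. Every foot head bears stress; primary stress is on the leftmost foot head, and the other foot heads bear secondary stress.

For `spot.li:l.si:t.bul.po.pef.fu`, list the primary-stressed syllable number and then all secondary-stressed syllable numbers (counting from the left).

Parse left to right into trochaic (ˈσσ) feet: (ˈspot.li:l) (ˈsi:t.bul) (ˈpo.pef) fu. Syllable 7 is left unfooted.
Foot heads (stressed positions): 1, 3, 5.
End Rule Leftmost: primary stress on the leftmost head = syllable 1.
Secondary stress on 3, 5: ˈspot.li:l.ˌsi:t.bul.ˌpo.pef.fu.

primary 1, secondary 3, 5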